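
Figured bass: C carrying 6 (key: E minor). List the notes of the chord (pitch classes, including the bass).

C, E, A

The written figures 6 are shorthand for 6/3: the 3 is implied.
A third above C in this key is E.
A sixth above C in this key is A.
Together with the bass C, this spells A minor in first inversion.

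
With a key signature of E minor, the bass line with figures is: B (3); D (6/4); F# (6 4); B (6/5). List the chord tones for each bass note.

B (5/3): B, D, F#.
D (6/4): D, G, B.
F# (6/4): F#, B, D.
B (6/5/3): B, D, F#, G.

B, D, F# | D, G, B | F#, B, D | B, D, F#, G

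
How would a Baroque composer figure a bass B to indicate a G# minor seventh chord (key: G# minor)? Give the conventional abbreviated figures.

6/5

B is the third of G# minor seventh, so the chord is in first inversion.
A seventh chord in first inversion is figured 6/5/3, conventionally abbreviated 6/5.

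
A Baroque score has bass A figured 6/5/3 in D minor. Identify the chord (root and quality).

F major seventh

The figures 6/5/3 indicate a seventh chord in first inversion.
In first inversion the root lies a sixth above the bass: a sixth above A in D minor is F.
The chord tones are A, C, E, F, giving F major seventh.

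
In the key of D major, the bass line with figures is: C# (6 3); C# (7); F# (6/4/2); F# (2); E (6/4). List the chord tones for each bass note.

C#, E, A | C#, E, G, B | F#, G, B, D | F#, G, B, D | E, A, C#

C# (6/3): C#, E, A.
C# (7/5/3): C#, E, G, B.
F# (6/4/2): F#, G, B, D.
F# (6/4/2): F#, G, B, D.
E (6/4): E, A, C#.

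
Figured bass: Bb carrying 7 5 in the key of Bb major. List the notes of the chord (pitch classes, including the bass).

The written figures 7 5 are shorthand for 7/5/3: the 3 is implied.
A third above Bb in this key is D.
A fifth above Bb in this key is F.
A seventh above Bb in this key is A.
Together with the bass Bb, this spells Bb major seventh in root position.

Bb, D, F, A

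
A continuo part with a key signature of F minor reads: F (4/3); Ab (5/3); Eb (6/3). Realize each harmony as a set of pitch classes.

F (6/4/3): F, Ab, Bb, Db.
Ab (5/3): Ab, C, Eb.
Eb (6/3): Eb, G, C.

F, Ab, Bb, Db | Ab, C, Eb | Eb, G, C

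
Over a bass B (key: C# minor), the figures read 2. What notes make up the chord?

B, C#, E, G#

The written figures 2 are shorthand for 6/4/2: the 6/4 are implied.
A second above B in this key is C#.
A fourth above B in this key is E.
A sixth above B in this key is G#.
Together with the bass B, this spells C# minor seventh in third inversion.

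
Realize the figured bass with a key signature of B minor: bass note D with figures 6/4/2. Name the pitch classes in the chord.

A second above D in this key is E.
A fourth above D in this key is G.
A sixth above D in this key is B.
Together with the bass D, this spells E minor seventh in third inversion.

D, E, G, B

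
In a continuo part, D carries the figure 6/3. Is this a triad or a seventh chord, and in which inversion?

Intervals of 6/3 above the bass form a triad; the bass is the third, so this is first inversion.

triad, first inversion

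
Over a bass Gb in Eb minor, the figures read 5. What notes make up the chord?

Gb, Bb, Db

The written figures 5 are shorthand for 5/3: the 3 is implied.
A third above Gb in this key is Bb.
A fifth above Gb in this key is Db.
Together with the bass Gb, this spells Gb major in root position.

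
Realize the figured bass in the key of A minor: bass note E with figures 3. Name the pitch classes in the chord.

The written figures 3 are shorthand for 5/3: the 5 is implied.
A third above E in this key is G.
A fifth above E in this key is B.
Together with the bass E, this spells E minor in root position.

E, G, B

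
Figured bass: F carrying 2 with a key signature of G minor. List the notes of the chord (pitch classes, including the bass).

F, G, Bb, D

The written figures 2 are shorthand for 6/4/2: the 6/4 are implied.
A second above F in this key is G.
A fourth above F in this key is Bb.
A sixth above F in this key is D.
Together with the bass F, this spells G minor seventh in third inversion.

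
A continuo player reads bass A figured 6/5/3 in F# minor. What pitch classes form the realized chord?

A third above A in this key is C#.
A fifth above A in this key is E.
A sixth above A in this key is F#.
Together with the bass A, this spells F# minor seventh in first inversion.

A, C#, E, F#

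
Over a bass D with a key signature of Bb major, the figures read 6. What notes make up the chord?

D, F, Bb

The written figures 6 are shorthand for 6/3: the 3 is implied.
A third above D in this key is F.
A sixth above D in this key is Bb.
Together with the bass D, this spells Bb major in first inversion.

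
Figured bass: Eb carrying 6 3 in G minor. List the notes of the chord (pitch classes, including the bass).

Eb, G, C

A third above Eb in this key is G.
A sixth above Eb in this key is C.
Together with the bass Eb, this spells C minor in first inversion.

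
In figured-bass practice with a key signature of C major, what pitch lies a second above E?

F

Counting 1 letter step above E lands on F; in C major, that letter is F.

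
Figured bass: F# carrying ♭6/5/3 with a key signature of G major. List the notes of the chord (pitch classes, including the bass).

F#, A, C, Db

A third above F# in this key is A.
A fifth above F# in this key is C.
A sixth above F# in this key is D, lowered to Db by the flat.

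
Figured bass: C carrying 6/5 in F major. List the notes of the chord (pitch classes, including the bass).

C, E, G, A

The written figures 6/5 are shorthand for 6/5/3: the 3 is implied.
A third above C in this key is E.
A fifth above C in this key is G.
A sixth above C in this key is A.
Together with the bass C, this spells A minor seventh in first inversion.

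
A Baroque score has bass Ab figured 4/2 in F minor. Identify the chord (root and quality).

Bb minor seventh

The figures 4/2 indicate a seventh chord in third inversion.
In third inversion the root lies a second above the bass: a second above Ab in F minor is Bb.
The chord tones are Ab, Bb, Db, F, giving Bb minor seventh.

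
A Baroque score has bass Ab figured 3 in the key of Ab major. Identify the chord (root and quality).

Ab major

The figures 3 indicate a triad in root position.
In root position the bass is the root, so the root is Ab.
The chord tones are Ab, C, Eb, giving Ab major.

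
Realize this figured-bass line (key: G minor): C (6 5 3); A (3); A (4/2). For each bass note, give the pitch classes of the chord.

C (6/5/3): C, Eb, G, A.
A (5/3): A, C, Eb.
A (6/4/2): A, Bb, D, F.

C, Eb, G, A | A, C, Eb | A, Bb, D, F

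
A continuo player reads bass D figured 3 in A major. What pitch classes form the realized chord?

D, F#, A

The written figures 3 are shorthand for 5/3: the 5 is implied.
A third above D in this key is F#.
A fifth above D in this key is A.
Together with the bass D, this spells D major in root position.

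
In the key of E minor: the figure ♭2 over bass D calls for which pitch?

Eb

Counting 1 letter step above D lands on E; in E minor, that letter is E.
The b2 figure lowers it a semitone, giving Eb.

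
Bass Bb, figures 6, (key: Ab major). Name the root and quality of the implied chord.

The figures 6 indicate a triad in first inversion.
In first inversion the root lies a sixth above the bass: a sixth above Bb in Ab major is G.
The chord tones are Bb, Db, G, giving G diminished.

G diminished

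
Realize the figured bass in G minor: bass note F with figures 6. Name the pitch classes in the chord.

The written figures 6 are shorthand for 6/3: the 3 is implied.
A third above F in this key is A.
A sixth above F in this key is D.
Together with the bass F, this spells D minor in first inversion.

F, A, D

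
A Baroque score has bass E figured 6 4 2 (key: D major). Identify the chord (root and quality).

F# minor seventh

The figures 6 4 2 indicate a seventh chord in third inversion.
In third inversion the root lies a second above the bass: a second above E in D major is F#.
The chord tones are E, F#, A, C#, giving F# minor seventh.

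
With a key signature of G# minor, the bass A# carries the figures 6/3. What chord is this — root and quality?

The figures 6/3 indicate a triad in first inversion.
In first inversion the root lies a sixth above the bass: a sixth above A# in G# minor is F#.
The chord tones are A#, C#, F#, giving F# major.

F# major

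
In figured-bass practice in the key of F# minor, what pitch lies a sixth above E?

C#

Counting 5 letter steps above E lands on C; in F# minor, that letter is C#.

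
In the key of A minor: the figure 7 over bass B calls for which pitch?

A

Counting 6 letter steps above B lands on A; in A minor, that letter is A.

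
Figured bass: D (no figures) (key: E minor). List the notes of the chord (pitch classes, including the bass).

An unfigured bass implies 5/3.
A third above D in this key is F#.
A fifth above D in this key is A.
Together with the bass D, this spells D major in root position.

D, F#, A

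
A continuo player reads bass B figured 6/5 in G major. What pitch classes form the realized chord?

B, D, F#, G

The written figures 6/5 are shorthand for 6/5/3: the 3 is implied.
A third above B in this key is D.
A fifth above B in this key is F#.
A sixth above B in this key is G.
Together with the bass B, this spells G major seventh in first inversion.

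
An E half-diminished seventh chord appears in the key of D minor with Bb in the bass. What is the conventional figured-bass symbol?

Bb is the fifth of E half-diminished seventh, so the chord is in second inversion.
A seventh chord in second inversion is figured 6/4/3, conventionally abbreviated 4/3.

4/3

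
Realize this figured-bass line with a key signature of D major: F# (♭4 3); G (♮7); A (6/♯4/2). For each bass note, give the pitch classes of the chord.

F# (6/b4/3): F#, A, Bb, D.
G (♮7/5/3): G, B, D, F.
A (6/#4/2): A, B, D#, F#.

F#, A, Bb, D | G, B, D, F | A, B, D#, F#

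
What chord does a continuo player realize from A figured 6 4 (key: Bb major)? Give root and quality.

The figures 6 4 indicate a triad in second inversion.
In second inversion the root lies a fourth above the bass: a fourth above A in Bb major is D.
The chord tones are A, D, F, giving D minor.

D minor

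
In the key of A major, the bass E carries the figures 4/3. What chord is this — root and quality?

The figures 4/3 indicate a seventh chord in second inversion.
In second inversion the root lies a fourth above the bass: a fourth above E in A major is A.
The chord tones are E, G#, A, C#, giving A major seventh.

A major seventh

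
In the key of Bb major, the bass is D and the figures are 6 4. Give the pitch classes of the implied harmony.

A fourth above D in this key is G.
A sixth above D in this key is Bb.
Together with the bass D, this spells G minor in second inversion.

D, G, Bb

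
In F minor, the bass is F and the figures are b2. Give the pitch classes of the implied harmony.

F, Gb, Bb, Db

The written figures b2 are shorthand for 6/4/2: the 6/4 are implied.
A second above F in this key is G, lowered to Gb by the flat.
A fourth above F in this key is Bb.
A sixth above F in this key is Db.
Together with the bass F, this spells Gb major seventh in third inversion.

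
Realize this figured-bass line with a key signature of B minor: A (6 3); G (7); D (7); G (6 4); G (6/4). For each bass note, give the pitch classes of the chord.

A (6/3): A, C#, F#.
G (7/5/3): G, B, D, F#.
D (7/5/3): D, F#, A, C#.
G (6/4): G, C#, E.
G (6/4): G, C#, E.

A, C#, F# | G, B, D, F# | D, F#, A, C# | G, C#, E | G, C#, E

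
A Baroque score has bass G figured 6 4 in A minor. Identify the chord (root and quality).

C major

The figures 6 4 indicate a triad in second inversion.
In second inversion the root lies a fourth above the bass: a fourth above G in A minor is C.
The chord tones are G, C, E, giving C major.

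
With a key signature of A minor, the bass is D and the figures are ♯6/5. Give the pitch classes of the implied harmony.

D, F, A, B#

The written figures ♯6/5 are shorthand for 6/5/3: the 3 is implied.
A third above D in this key is F.
A fifth above D in this key is A.
A sixth above D in this key is B, raised to B# by the sharp.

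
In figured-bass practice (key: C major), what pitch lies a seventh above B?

A

Counting 6 letter steps above B lands on A; in C major, that letter is A.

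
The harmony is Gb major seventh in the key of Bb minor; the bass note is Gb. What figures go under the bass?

7

Gb is the root of Gb major seventh, so the chord is in root position.
A seventh chord in root position is figured 7/5/3, conventionally abbreviated 7.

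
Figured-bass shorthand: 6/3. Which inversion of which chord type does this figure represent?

Intervals of 6/3 above the bass form a triad; the bass is the third, so this is first inversion.

triad, first inversion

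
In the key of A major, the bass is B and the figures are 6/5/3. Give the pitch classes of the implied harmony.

B, D, F#, G#

A third above B in this key is D.
A fifth above B in this key is F#.
A sixth above B in this key is G#.
Together with the bass B, this spells G# half-diminished seventh in first inversion.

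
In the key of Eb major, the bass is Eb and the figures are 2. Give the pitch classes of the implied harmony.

Eb, F, Ab, C

The written figures 2 are shorthand for 6/4/2: the 6/4 are implied.
A second above Eb in this key is F.
A fourth above Eb in this key is Ab.
A sixth above Eb in this key is C.
Together with the bass Eb, this spells F minor seventh in third inversion.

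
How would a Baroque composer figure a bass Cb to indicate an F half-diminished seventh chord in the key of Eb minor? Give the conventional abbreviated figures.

4/3

Cb is the fifth of F half-diminished seventh, so the chord is in second inversion.
A seventh chord in second inversion is figured 6/4/3, conventionally abbreviated 4/3.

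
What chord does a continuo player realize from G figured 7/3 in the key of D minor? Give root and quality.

G minor seventh

The figures 7/3 indicate a seventh chord in root position.
In root position the bass is the root, so the root is G.
The chord tones are G, Bb, D, F, giving G minor seventh.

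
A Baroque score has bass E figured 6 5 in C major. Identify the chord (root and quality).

The figures 6 5 indicate a seventh chord in first inversion.
In first inversion the root lies a sixth above the bass: a sixth above E in C major is C.
The chord tones are E, G, B, C, giving C major seventh.

C major seventh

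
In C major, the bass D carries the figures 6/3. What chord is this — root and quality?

B diminished

The figures 6/3 indicate a triad in first inversion.
In first inversion the root lies a sixth above the bass: a sixth above D in C major is B.
The chord tones are D, F, B, giving B diminished.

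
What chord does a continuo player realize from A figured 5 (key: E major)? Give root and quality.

A major

The figures 5 indicate a triad in root position.
In root position the bass is the root, so the root is A.
The chord tones are A, C#, E, giving A major.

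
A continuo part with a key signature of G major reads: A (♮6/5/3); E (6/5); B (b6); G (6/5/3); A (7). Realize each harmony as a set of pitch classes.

A, C, E, F | E, G, B, C | B, D, Gb | G, B, D, E | A, C, E, G

A (♮6/5/3): A, C, E, F.
E (6/5/3): E, G, B, C.
B (b6/3): B, D, Gb.
G (6/5/3): G, B, D, E.
A (7/5/3): A, C, E, G.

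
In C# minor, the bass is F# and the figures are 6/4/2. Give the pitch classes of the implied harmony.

A second above F# in this key is G#.
A fourth above F# in this key is B.
A sixth above F# in this key is D#.
Together with the bass F#, this spells G# minor seventh in third inversion.

F#, G#, B, D#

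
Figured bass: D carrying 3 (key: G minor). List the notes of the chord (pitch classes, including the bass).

The written figures 3 are shorthand for 5/3: the 5 is implied.
A third above D in this key is F.
A fifth above D in this key is A.
Together with the bass D, this spells D minor in root position.

D, F, A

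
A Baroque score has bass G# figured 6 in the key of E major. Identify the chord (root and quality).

The figures 6 indicate a triad in first inversion.
In first inversion the root lies a sixth above the bass: a sixth above G# in E major is E.
The chord tones are G#, B, E, giving E major.

E major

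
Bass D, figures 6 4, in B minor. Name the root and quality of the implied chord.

G major

The figures 6 4 indicate a triad in second inversion.
In second inversion the root lies a fourth above the bass: a fourth above D in B minor is G.
The chord tones are D, G, B, giving G major.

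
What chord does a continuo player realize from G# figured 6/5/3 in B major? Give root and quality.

E major seventh

The figures 6/5/3 indicate a seventh chord in first inversion.
In first inversion the root lies a sixth above the bass: a sixth above G# in B major is E.
The chord tones are G#, B, D#, E, giving E major seventh.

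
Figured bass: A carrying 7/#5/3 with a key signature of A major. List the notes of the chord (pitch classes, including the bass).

A, C#, E#, G#

A third above A in this key is C#.
A fifth above A in this key is E, raised to E# by the sharp.
A seventh above A in this key is G#.
Together with the bass A, this spells A augmented major seventh in root position.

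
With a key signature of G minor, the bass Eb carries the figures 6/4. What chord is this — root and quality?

A diminished

The figures 6/4 indicate a triad in second inversion.
In second inversion the root lies a fourth above the bass: a fourth above Eb in G minor is A.
The chord tones are Eb, A, C, giving A diminished.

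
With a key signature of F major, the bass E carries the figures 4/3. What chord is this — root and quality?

The figures 4/3 indicate a seventh chord in second inversion.
In second inversion the root lies a fourth above the bass: a fourth above E in F major is A.
The chord tones are E, G, A, C, giving A minor seventh.

A minor seventh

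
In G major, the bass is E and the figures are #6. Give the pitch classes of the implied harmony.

The written figures #6 are shorthand for 6/3: the 3 is implied.
A third above E in this key is G.
A sixth above E in this key is C, raised to C# by the sharp.
Together with the bass E, this spells C# diminished in first inversion.

E, G, C#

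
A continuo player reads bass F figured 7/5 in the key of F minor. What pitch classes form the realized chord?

F, Ab, C, Eb

The written figures 7/5 are shorthand for 7/5/3: the 3 is implied.
A third above F in this key is Ab.
A fifth above F in this key is C.
A seventh above F in this key is Eb.
Together with the bass F, this spells F minor seventh in root position.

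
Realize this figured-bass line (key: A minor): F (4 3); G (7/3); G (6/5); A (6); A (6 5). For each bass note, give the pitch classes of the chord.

F (6/4/3): F, A, B, D.
G (7/5/3): G, B, D, F.
G (6/5/3): G, B, D, E.
A (6/3): A, C, F.
A (6/5/3): A, C, E, F.

F, A, B, D | G, B, D, F | G, B, D, E | A, C, F | A, C, E, F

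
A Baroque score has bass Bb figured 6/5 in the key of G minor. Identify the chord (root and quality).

G minor seventh

The figures 6/5 indicate a seventh chord in first inversion.
In first inversion the root lies a sixth above the bass: a sixth above Bb in G minor is G.
The chord tones are Bb, D, F, G, giving G minor seventh.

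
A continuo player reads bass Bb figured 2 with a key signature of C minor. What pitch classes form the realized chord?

The written figures 2 are shorthand for 6/4/2: the 6/4 are implied.
A second above Bb in this key is C.
A fourth above Bb in this key is Eb.
A sixth above Bb in this key is G.
Together with the bass Bb, this spells C minor seventh in third inversion.

Bb, C, Eb, G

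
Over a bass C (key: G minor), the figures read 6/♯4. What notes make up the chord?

A fourth above C in this key is F, raised to F# by the sharp.
A sixth above C in this key is A.
Together with the bass C, this spells F# diminished in second inversion.

C, F#, A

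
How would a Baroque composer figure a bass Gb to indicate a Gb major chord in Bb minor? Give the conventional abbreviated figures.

no figures

Gb is the root of Gb major, so the chord is in root position.
A triad in root position is figured 5/3, conventionally abbreviated (no figures — root-position triad).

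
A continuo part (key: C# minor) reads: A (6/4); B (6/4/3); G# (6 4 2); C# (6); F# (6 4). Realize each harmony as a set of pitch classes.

A (6/4): A, D#, F#.
B (6/4/3): B, D#, E, G#.
G# (6/4/2): G#, A, C#, E.
C# (6/3): C#, E, A.
F# (6/4): F#, B, D#.

A, D#, F# | B, D#, E, G# | G#, A, C#, E | C#, E, A | F#, B, D#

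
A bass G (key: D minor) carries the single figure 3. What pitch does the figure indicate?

Counting 2 letter steps above G lands on B; in D minor, that letter is Bb.

Bb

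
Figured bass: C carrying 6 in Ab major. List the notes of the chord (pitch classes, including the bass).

C, Eb, Ab

The written figures 6 are shorthand for 6/3: the 3 is implied.
A third above C in this key is Eb.
A sixth above C in this key is Ab.
Together with the bass C, this spells Ab major in first inversion.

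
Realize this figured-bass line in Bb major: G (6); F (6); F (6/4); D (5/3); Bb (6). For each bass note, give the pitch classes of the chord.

G, Bb, Eb | F, A, D | F, Bb, D | D, F, A | Bb, D, G

G (6/3): G, Bb, Eb.
F (6/3): F, A, D.
F (6/4): F, Bb, D.
D (5/3): D, F, A.
Bb (6/3): Bb, D, G.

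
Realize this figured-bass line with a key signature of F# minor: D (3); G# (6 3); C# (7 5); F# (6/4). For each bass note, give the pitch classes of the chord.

D (5/3): D, F#, A.
G# (6/3): G#, B, E.
C# (7/5/3): C#, E, G#, B.
F# (6/4): F#, B, D.

D, F#, A | G#, B, E | C#, E, G#, B | F#, B, D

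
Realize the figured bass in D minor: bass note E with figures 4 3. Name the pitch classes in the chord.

E, G, A, C

The written figures 4 3 are shorthand for 6/4/3: the 6 is implied.
A third above E in this key is G.
A fourth above E in this key is A.
A sixth above E in this key is C.
Together with the bass E, this spells A minor seventh in second inversion.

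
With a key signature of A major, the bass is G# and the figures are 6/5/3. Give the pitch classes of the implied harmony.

A third above G# in this key is B.
A fifth above G# in this key is D.
A sixth above G# in this key is E.
Together with the bass G#, this spells E dominant seventh in first inversion.

G#, B, D, E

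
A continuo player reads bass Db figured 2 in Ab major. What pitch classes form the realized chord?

The written figures 2 are shorthand for 6/4/2: the 6/4 are implied.
A second above Db in this key is Eb.
A fourth above Db in this key is G.
A sixth above Db in this key is Bb.
Together with the bass Db, this spells Eb dominant seventh in third inversion.

Db, Eb, G, Bb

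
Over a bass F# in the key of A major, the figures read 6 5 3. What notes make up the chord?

A third above F# in this key is A.
A fifth above F# in this key is C#.
A sixth above F# in this key is D.
Together with the bass F#, this spells D major seventh in first inversion.

F#, A, C#, D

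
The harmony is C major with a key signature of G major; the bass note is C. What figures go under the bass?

no figures

C is the root of C major, so the chord is in root position.
A triad in root position is figured 5/3, conventionally abbreviated (no figures — root-position triad).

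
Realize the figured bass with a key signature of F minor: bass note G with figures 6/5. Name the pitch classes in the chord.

G, Bb, Db, Eb

The written figures 6/5 are shorthand for 6/5/3: the 3 is implied.
A third above G in this key is Bb.
A fifth above G in this key is Db.
A sixth above G in this key is Eb.
Together with the bass G, this spells Eb dominant seventh in first inversion.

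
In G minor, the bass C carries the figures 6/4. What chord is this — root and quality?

The figures 6/4 indicate a triad in second inversion.
In second inversion the root lies a fourth above the bass: a fourth above C in G minor is F.
The chord tones are C, F, A, giving F major.

F major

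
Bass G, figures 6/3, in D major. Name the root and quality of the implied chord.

The figures 6/3 indicate a triad in first inversion.
In first inversion the root lies a sixth above the bass: a sixth above G in D major is E.
The chord tones are G, B, E, giving E minor.

E minor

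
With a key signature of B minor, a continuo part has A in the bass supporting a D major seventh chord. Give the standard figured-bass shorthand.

4/3

A is the fifth of D major seventh, so the chord is in second inversion.
A seventh chord in second inversion is figured 6/4/3, conventionally abbreviated 4/3.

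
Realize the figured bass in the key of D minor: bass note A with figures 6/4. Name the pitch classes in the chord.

A fourth above A in this key is D.
A sixth above A in this key is F.
Together with the bass A, this spells D minor in second inversion.

A, D, F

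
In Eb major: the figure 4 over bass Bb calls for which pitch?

Counting 3 letter steps above Bb lands on E; in Eb major, that letter is Eb.

Eb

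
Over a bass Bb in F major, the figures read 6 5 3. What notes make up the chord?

A third above Bb in this key is D.
A fifth above Bb in this key is F.
A sixth above Bb in this key is G.
Together with the bass Bb, this spells G minor seventh in first inversion.

Bb, D, F, G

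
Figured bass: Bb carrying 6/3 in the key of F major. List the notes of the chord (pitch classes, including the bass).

A third above Bb in this key is D.
A sixth above Bb in this key is G.
Together with the bass Bb, this spells G minor in first inversion.

Bb, D, G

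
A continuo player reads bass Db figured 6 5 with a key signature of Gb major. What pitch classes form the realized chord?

Db, F, Ab, Bb

The written figures 6 5 are shorthand for 6/5/3: the 3 is implied.
A third above Db in this key is F.
A fifth above Db in this key is Ab.
A sixth above Db in this key is Bb.
Together with the bass Db, this spells Bb minor seventh in first inversion.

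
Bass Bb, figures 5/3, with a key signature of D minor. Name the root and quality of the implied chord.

Bb major

The figures 5/3 indicate a triad in root position.
In root position the bass is the root, so the root is Bb.
The chord tones are Bb, D, F, giving Bb major.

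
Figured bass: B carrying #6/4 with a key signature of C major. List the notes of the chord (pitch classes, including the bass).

B, E, G#

A fourth above B in this key is E.
A sixth above B in this key is G, raised to G# by the sharp.
Together with the bass B, this spells E major in second inversion.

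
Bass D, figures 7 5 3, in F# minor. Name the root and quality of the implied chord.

D major seventh

The figures 7 5 3 indicate a seventh chord in root position.
In root position the bass is the root, so the root is D.
The chord tones are D, F#, A, C#, giving D major seventh.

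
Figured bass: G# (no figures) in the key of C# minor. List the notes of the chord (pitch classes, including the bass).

G#, B, D#

An unfigured bass implies 5/3.
A third above G# in this key is B.
A fifth above G# in this key is D#.
Together with the bass G#, this spells G# minor in root position.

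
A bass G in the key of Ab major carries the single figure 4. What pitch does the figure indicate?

Counting 3 letter steps above G lands on C; in Ab major, that letter is C.

C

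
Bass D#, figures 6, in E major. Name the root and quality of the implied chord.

The figures 6 indicate a triad in first inversion.
In first inversion the root lies a sixth above the bass: a sixth above D# in E major is B.
The chord tones are D#, F#, B, giving B major.

B major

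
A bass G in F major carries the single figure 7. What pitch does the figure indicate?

Counting 6 letter steps above G lands on F; in F major, that letter is F.

F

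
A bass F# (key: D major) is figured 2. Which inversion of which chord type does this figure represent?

2 is shorthand for 6/4/2.
Intervals of 6/4/2 above the bass form a seventh chord; the bass is the seventh, so this is third inversion.

seventh chord, third inversion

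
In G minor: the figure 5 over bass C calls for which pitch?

Counting 4 letter steps above C lands on G; in G minor, that letter is G.

G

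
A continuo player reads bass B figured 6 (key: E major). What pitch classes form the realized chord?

B, D#, G#

The written figures 6 are shorthand for 6/3: the 3 is implied.
A third above B in this key is D#.
A sixth above B in this key is G#.
Together with the bass B, this spells G# minor in first inversion.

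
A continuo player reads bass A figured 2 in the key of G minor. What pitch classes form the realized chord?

The written figures 2 are shorthand for 6/4/2: the 6/4 are implied.
A second above A in this key is Bb.
A fourth above A in this key is D.
A sixth above A in this key is F.
Together with the bass A, this spells Bb major seventh in third inversion.

A, Bb, D, F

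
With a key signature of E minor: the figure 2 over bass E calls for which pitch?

F#

Counting 1 letter step above E lands on F; in E minor, that letter is F#.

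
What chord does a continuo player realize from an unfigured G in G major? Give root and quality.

An unfigured bass indicates a triad in root position.
In root position the bass is the root, so the root is G.
The chord tones are G, B, D, giving G major.

G major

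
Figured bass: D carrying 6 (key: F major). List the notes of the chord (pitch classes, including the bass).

The written figures 6 are shorthand for 6/3: the 3 is implied.
A third above D in this key is F.
A sixth above D in this key is Bb.
Together with the bass D, this spells Bb major in first inversion.

D, F, Bb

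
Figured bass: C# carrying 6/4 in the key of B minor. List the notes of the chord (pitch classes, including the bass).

C#, F#, A

A fourth above C# in this key is F#.
A sixth above C# in this key is A.
Together with the bass C#, this spells F# minor in second inversion.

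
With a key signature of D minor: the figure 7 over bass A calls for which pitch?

Counting 6 letter steps above A lands on G; in D minor, that letter is G.

G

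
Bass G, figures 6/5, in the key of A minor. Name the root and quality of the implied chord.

The figures 6/5 indicate a seventh chord in first inversion.
In first inversion the root lies a sixth above the bass: a sixth above G in A minor is E.
The chord tones are G, B, D, E, giving E minor seventh.

E minor seventh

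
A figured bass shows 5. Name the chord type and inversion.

triad, root position

5 is shorthand for 5/3.
Intervals of 5/3 above the bass form a triad; the bass is the root, so this is root position.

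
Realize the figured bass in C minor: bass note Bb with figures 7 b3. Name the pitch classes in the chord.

Bb, Db, F, Ab

The written figures 7 b3 are shorthand for 7/5/3: the 5 is implied.
A third above Bb in this key is D, lowered to Db by the flat.
A fifth above Bb in this key is F.
A seventh above Bb in this key is Ab.
Together with the bass Bb, this spells Bb minor seventh in root position.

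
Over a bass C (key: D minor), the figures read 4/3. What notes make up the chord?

C, E, F, A

The written figures 4/3 are shorthand for 6/4/3: the 6 is implied.
A third above C in this key is E.
A fourth above C in this key is F.
A sixth above C in this key is A.
Together with the bass C, this spells F major seventh in second inversion.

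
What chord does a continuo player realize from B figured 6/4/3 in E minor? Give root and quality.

The figures 6/4/3 indicate a seventh chord in second inversion.
In second inversion the root lies a fourth above the bass: a fourth above B in E minor is E.
The chord tones are B, D, E, G, giving E minor seventh.

E minor seventh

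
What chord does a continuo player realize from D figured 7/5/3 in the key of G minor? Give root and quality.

The figures 7/5/3 indicate a seventh chord in root position.
In root position the bass is the root, so the root is D.
The chord tones are D, F, A, C, giving D minor seventh.

D minor seventh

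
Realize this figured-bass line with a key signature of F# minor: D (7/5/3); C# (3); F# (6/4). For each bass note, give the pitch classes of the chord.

D (7/5/3): D, F#, A, C#.
C# (5/3): C#, E, G#.
F# (6/4): F#, B, D.

D, F#, A, C# | C#, E, G# | F#, B, D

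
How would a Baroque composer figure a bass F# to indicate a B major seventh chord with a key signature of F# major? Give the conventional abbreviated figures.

F# is the fifth of B major seventh, so the chord is in second inversion.
A seventh chord in second inversion is figured 6/4/3, conventionally abbreviated 4/3.

4/3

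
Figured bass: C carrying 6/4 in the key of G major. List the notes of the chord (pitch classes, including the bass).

A fourth above C in this key is F#.
A sixth above C in this key is A.
Together with the bass C, this spells F# diminished in second inversion.

C, F#, A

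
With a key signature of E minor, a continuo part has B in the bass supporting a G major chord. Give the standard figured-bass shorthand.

B is the third of G major, so the chord is in first inversion.
A triad in first inversion is figured 6/3, conventionally abbreviated 6.

6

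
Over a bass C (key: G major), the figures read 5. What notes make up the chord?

The written figures 5 are shorthand for 5/3: the 3 is implied.
A third above C in this key is E.
A fifth above C in this key is G.
Together with the bass C, this spells C major in root position.

C, E, G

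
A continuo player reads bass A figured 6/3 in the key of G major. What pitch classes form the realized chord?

A, C, F#

A third above A in this key is C.
A sixth above A in this key is F#.
Together with the bass A, this spells F# diminished in first inversion.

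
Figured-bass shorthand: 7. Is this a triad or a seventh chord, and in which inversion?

seventh chord, root position

7 is shorthand for 7/5/3.
Intervals of 7/5/3 above the bass form a seventh chord; the bass is the root, so this is root position.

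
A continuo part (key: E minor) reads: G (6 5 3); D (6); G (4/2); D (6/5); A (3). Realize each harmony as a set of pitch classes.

G, B, D, E | D, F#, B | G, A, C, E | D, F#, A, B | A, C, E

G (6/5/3): G, B, D, E.
D (6/3): D, F#, B.
G (6/4/2): G, A, C, E.
D (6/5/3): D, F#, A, B.
A (5/3): A, C, E.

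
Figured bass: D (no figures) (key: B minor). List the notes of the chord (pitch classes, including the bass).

An unfigured bass implies 5/3.
A third above D in this key is F#.
A fifth above D in this key is A.
Together with the bass D, this spells D major in root position.

D, F#, A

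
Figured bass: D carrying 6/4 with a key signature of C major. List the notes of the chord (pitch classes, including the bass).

D, G, B

A fourth above D in this key is G.
A sixth above D in this key is B.
Together with the bass D, this spells G major in second inversion.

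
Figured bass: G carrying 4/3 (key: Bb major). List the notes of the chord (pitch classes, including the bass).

The written figures 4/3 are shorthand for 6/4/3: the 6 is implied.
A third above G in this key is Bb.
A fourth above G in this key is C.
A sixth above G in this key is Eb.
Together with the bass G, this spells C minor seventh in second inversion.

G, Bb, C, Eb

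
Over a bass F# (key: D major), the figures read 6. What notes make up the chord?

F#, A, D

The written figures 6 are shorthand for 6/3: the 3 is implied.
A third above F# in this key is A.
A sixth above F# in this key is D.
Together with the bass F#, this spells D major in first inversion.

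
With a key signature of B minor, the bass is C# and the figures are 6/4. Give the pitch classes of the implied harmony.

C#, F#, A

A fourth above C# in this key is F#.
A sixth above C# in this key is A.
Together with the bass C#, this spells F# minor in second inversion.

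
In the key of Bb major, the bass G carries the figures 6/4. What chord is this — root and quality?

The figures 6/4 indicate a triad in second inversion.
In second inversion the root lies a fourth above the bass: a fourth above G in Bb major is C.
The chord tones are G, C, Eb, giving C minor.

C minor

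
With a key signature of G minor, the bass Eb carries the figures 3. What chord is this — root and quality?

The figures 3 indicate a triad in root position.
In root position the bass is the root, so the root is Eb.
The chord tones are Eb, G, Bb, giving Eb major.

Eb major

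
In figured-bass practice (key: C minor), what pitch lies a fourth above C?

Counting 3 letter steps above C lands on F; in C minor, that letter is F.

F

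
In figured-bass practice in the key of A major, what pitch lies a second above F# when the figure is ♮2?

Counting 1 letter step above F# lands on G; in A major, that letter is G#.
The ♮2 figure makes it natural, giving G.

G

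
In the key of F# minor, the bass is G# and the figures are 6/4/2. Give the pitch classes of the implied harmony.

A second above G# in this key is A.
A fourth above G# in this key is C#.
A sixth above G# in this key is E.
Together with the bass G#, this spells A major seventh in third inversion.

G#, A, C#, E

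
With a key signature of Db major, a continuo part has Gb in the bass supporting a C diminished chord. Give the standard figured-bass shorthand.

Gb is the fifth of C diminished, so the chord is in second inversion.
A triad in second inversion is figured 6/4, conventionally abbreviated 6/4.

6/4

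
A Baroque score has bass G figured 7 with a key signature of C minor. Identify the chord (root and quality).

G minor seventh

The figures 7 indicate a seventh chord in root position.
In root position the bass is the root, so the root is G.
The chord tones are G, Bb, D, F, giving G minor seventh.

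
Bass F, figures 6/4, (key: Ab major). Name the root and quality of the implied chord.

Bb minor

The figures 6/4 indicate a triad in second inversion.
In second inversion the root lies a fourth above the bass: a fourth above F in Ab major is Bb.
The chord tones are F, Bb, Db, giving Bb minor.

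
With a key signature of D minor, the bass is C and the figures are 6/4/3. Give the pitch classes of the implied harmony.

C, E, F, A

A third above C in this key is E.
A fourth above C in this key is F.
A sixth above C in this key is A.
Together with the bass C, this spells F major seventh in second inversion.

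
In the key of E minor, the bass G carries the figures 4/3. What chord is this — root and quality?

C major seventh

The figures 4/3 indicate a seventh chord in second inversion.
In second inversion the root lies a fourth above the bass: a fourth above G in E minor is C.
The chord tones are G, B, C, E, giving C major seventh.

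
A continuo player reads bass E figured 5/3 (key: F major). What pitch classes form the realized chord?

A third above E in this key is G.
A fifth above E in this key is Bb.
Together with the bass E, this spells E diminished in root position.

E, G, Bb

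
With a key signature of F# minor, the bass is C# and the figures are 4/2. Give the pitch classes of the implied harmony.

C#, D, F#, A

The written figures 4/2 are shorthand for 6/4/2: the 6 is implied.
A second above C# in this key is D.
A fourth above C# in this key is F#.
A sixth above C# in this key is A.
Together with the bass C#, this spells D major seventh in third inversion.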